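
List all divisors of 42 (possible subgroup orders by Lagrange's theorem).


Lagrange's theorem: |H| divides |G|
|G| = 42
Divisors of 42: 1, 2, 3, 6, 7, 14, 21, 42

Possible subgroup orders: {1, 2, 3, 6, 7, 14, 21, 42}


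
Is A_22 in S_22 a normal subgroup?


H = A_22 in S_22
A_22 has index 2 in S_22, and every subgroup of index 2 is normal

Yes, normal subgroup


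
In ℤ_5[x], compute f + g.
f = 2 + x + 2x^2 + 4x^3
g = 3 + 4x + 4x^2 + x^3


Add coefficients mod 5:
x^0: 2 + 3 = 0 (mod 5)
x^1: 1 + 4 = 0 (mod 5)
x^2: 2 + 4 = 1 (mod 5)
x^3: 4 + 1 = 0 (mod 5)
Result: x^2

f + g = x^2


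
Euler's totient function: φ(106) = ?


Factor n: 106 = 2 × 53
φ(n) = n · ∏(1 - 1/p) over distinct primes p | n
φ(106) = 106 · (1 - 1/2) · (1 - 1/53) = 52

φ(106) = 52


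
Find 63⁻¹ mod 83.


Use the extended Euclidean algorithm to write 1 = 63·s + 83·t; then s mod 83 is the inverse.
Euclidean algorithm:
  63 = 0·83 + 63
  83 = 1·63 + 20
  63 = 3·20 + 3
  20 = 6·3 + 2
  3 = 1·2 + 1
  2 = 2·1 + 0
gcd(63,83) = 1
Back-substitution gives: 63·(29) + 83·(-22) = 1
So 63⁻¹ ≡ 29 ≡ 29 (mod 83)
Check: 63 × 29 = 1827 ≡ 1 (mod 83) ✓

63⁻¹ ≡ 29 (mod 83)


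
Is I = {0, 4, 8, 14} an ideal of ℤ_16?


Check ideal conditions for I = {0, 4, 8, 14} in ℤ_16:
(1) I is an additive subgroup? No
(2) For r ∈ ℤ_16 and a ∈ I: r·a ∈ I? No  [counterexample: r=2, a=14, r·a mod 16 = 12 ∉ I]

No, I is not an ideal of ℤ_16


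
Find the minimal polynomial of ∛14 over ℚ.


∛14 satisfies x³ - 14 = 0, irreducible over ℚ (no rational root; 14 is not a perfect cube)

Minimal polynomial: x³ - 14


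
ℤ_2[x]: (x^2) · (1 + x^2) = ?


Expand and collect like terms; reduce coefficients mod 2:
x^0: 0·1 = 0 ≡ 0 (mod 2)
x^1: 0·0 + 0·1 = 0 ≡ 0 (mod 2)
x^2: 0·1 + 0·0 + 1·1 = 1 ≡ 1 (mod 2)
x^3: 0·1 + 1·0 = 0 ≡ 0 (mod 2)
x^4: 1·1 = 1 ≡ 1 (mod 2)
Result: x^2 + x^4

f · g = x^2 + x^4


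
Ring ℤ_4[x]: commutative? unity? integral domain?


ℤ_4 has zero divisors (2·2 ≡ 0), and these lift to constant zero divisors in ℤ_4[x]; so not an integral domain
Commutative: Yes
Integral domain: No
Has unity: Yes

ℤ_4[x]: Commutative=Yes, Unity=Yes


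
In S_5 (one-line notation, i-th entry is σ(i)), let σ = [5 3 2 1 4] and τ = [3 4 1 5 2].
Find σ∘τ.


σ∘τ: apply τ first, then σ
1 →τ 3 →σ 2
2 →τ 4 →σ 1
3 →τ 1 →σ 5
4 →τ 5 →σ 4
5 →τ 2 →σ 3

σ∘τ = [2 1 5 4 3]


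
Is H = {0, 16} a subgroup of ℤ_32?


Subgroup test for H = {0, 16} in (ℤ_32, +):
(1) 0 ∈ H? Yes
(2) Closure: for all a,b ∈ H, (a+b) mod 32 ∈ H? Yes
(3) Inverses: for all a ∈ H, -a mod 32 ∈ H? Yes

Yes, H is a subgroup of ℤ_32


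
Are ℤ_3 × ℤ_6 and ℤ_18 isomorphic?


Comparing ℤ_3 × ℤ_6 and ℤ_18:
gcd(3,6) = 3 ≠ 1. Max element order in ℤ_3×ℤ_6 is lcm(3,6) = 6 < 18, so it has no element of order 18

No, ℤ_3 × ℤ_6 ≇ ℤ_18


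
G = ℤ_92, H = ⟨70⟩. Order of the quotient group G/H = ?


|⟨70⟩| = n / gcd(70, 92) = 92 / 2 = 46
H is normal (ℤ_92 is abelian).
|G/H| = |G| / |H| = 92 / 46 = 2

|G/H| = 2


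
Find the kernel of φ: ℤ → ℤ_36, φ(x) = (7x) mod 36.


Kernel = preimage of identity
ker(φ) = {x ∈ ℤ : 7x ≡ 0 (mod 36)}. gcd(7,36) = 1, so 7x ≡ 0 (mod 36) ⟺ x ≡ 0 (mod 36/1 = 36). Hence ker(φ) = 36ℤ

ker(φ) = 36ℤ


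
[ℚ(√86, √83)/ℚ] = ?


[ℚ(√86,√83):ℚ] = [ℚ(√86,√83):ℚ(√86)]·[ℚ(√86):ℚ] = 2·2 = 4

[ℚ(√86, √83)/ℚ] = 4


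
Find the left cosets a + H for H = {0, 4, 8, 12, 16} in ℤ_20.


H = {0, 4, 8, 12, 16}, |H| = 5
Number of cosets = |G|/|H| = 20/5 = 4
0 + H = {0, 4, 8, 12, 16}
1 + H = {1, 5, 9, 13, 17}
2 + H = {2, 6, 10, 14, 18}
3 + H = {3, 7, 11, 15, 19}

Cosets: 0+H={0,4,8,12,16}; 1+H={1,5,9,13,17}; 2+H={2,6,10,14,18}; 3+H={3,7,11,15,19}


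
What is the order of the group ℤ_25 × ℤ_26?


|A × B| = |A| · |B|
|ℤ_25 × ℤ_26| = 25 × 26 = 650

|ℤ_25 × ℤ_26| = 650


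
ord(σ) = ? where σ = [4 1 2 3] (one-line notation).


Cycle decomposition: (1 4 3 2)
Cycle lengths: 4
Order = lcm(4) = 4

ord(σ) = 4


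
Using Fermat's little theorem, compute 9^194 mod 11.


Fermat's little theorem: if p is prime and gcd(a,p)=1, then a^(p-1) ≡ 1 (mod p)
p = 11 is prime, gcd(9,11) = 1
Reduce exponent: 194 mod 10 = 4
So 9^194 ≡ 9^4 (mod 11)
9^4 mod 11 = 5

9^194 ≡ 5 (mod 11)


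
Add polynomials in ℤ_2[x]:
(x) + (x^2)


Add coefficients mod 2:
x^0: 0 + 0 = 0 (mod 2)
x^1: 1 + 0 = 1 (mod 2)
x^2: 0 + 1 = 1 (mod 2)
Result: x + x^2

f + g = x + x^2


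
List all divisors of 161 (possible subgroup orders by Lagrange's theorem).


Lagrange's theorem: |H| divides |G|
|G| = 161
Divisors of 161: 1, 7, 23, 161

Possible subgroup orders: {1, 7, 23, 161}


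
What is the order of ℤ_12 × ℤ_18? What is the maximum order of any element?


|ℤ_12 × ℤ_18| = 12 × 18 = 216
Max element order = lcm(12,18) = 36
Cyclic? No (gcd=6)

|ℤ_12×ℤ_18| = 216, max element order = 36


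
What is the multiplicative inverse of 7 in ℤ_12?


Use the extended Euclidean algorithm to write 1 = 7·s + 12·t; then s mod 12 is the inverse.
Euclidean algorithm:
  7 = 0·12 + 7
  12 = 1·7 + 5
  7 = 1·5 + 2
  5 = 2·2 + 1
  2 = 2·1 + 0
gcd(7,12) = 1
Back-substitution gives: 7·(-5) + 12·(3) = 1
So 7⁻¹ ≡ -5 ≡ 7 (mod 12)
Check: 7 × 7 = 49 ≡ 1 (mod 12) ✓

7⁻¹ ≡ 7 (mod 12)


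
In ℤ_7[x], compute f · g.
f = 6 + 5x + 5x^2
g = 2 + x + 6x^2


Expand and collect like terms; reduce coefficients mod 7:
x^0: 6·2 = 12 ≡ 5 (mod 7)
x^1: 6·1 + 5·2 = 16 ≡ 2 (mod 7)
x^2: 6·6 + 5·1 + 5·2 = 51 ≡ 2 (mod 7)
x^3: 5·6 + 5·1 = 35 ≡ 0 (mod 7)
x^4: 5·6 = 30 ≡ 2 (mod 7)
Result: 5 + 2x + 2x^2 + 2x^4

f · g = 5 + 2x + 2x^2 + 2x^4


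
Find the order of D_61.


|D_n| = 2n (n rotations and n reflections)
|D_61| = 2×61 = 122

|D_61| = 122


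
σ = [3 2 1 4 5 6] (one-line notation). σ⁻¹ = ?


To find σ⁻¹, swap domain and range:
σ(1) = 3 → σ⁻¹(3) = 1
σ(2) = 2 → σ⁻¹(2) = 2
σ(3) = 1 → σ⁻¹(1) = 3
σ(4) = 4 → σ⁻¹(4) = 4
σ(5) = 5 → σ⁻¹(5) = 5
σ(6) = 6 → σ⁻¹(6) = 6

σ⁻¹ = [3 2 1 4 5 6]


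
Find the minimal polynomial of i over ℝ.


i satisfies x² + 1 = 0, irreducible over ℝ

Minimal polynomial: x² + 1


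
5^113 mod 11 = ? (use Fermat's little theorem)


Fermat's little theorem: if p is prime and gcd(a,p)=1, then a^(p-1) ≡ 1 (mod p)
p = 11 is prime, gcd(5,11) = 1
Reduce exponent: 113 mod 10 = 3
So 5^113 ≡ 5^3 (mod 11)
5^3 mod 11 = 4

5^113 ≡ 4 (mod 11)


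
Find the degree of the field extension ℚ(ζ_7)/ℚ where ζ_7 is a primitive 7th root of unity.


[ℚ(ζ_n):ℚ] = deg Φ_n(x) = φ(n). Here φ(7) = 6

[ℚ(ζ_7)/ℚ where ζ_7 is a primitive 7th root of unity] = 6


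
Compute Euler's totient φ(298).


Factor n: 298 = 2 × 149
φ(n) = n · ∏(1 - 1/p) over distinct primes p | n
φ(298) = 298 · (1 - 1/2) · (1 - 1/149) = 148

φ(298) = 148


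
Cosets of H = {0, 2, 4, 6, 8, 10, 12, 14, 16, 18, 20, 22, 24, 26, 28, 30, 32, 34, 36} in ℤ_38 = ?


H = {0, 2, 4, 6, 8, 10, 12, 14, 16, 18, 20, 22, 24, 26, 28, 30, 32, 34, 36}, |H| = 19
Number of cosets = |G|/|H| = 38/19 = 2
0 + H = {0, 2, 4, 6, 8, 10, 12, 14, 16, 18, 20, 22, 24, 26, 28, 30, 32, 34, 36}
1 + H = {1, 3, 5, 7, 9, 11, 13, 15, 17, 19, 21, 23, 25, 27, 29, 31, 33, 35, 37}

Cosets: 0+H={0,2,4,6,8,10,12,14,16,18,20,22,24,26,28,30,32,34,36}; 1+H={1,3,5,7,9,11,13,15,17,19,21,23,25,27,29,31,33,35,37}


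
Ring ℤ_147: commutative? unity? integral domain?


ℤ_147 is a commutative ring with unity 1; 147 = 3×49 is composite, so 3·49 ≡ 0 gives zero divisors (not an integral domain)
Commutative: Yes
Integral domain: No
Has unity: Yes

ℤ_147: Commutative=Yes, Unity=Yes


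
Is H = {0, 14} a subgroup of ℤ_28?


Subgroup test for H = {0, 14} in (ℤ_28, +):
(1) 0 ∈ H? Yes
(2) Closure: for all a,b ∈ H, (a+b) mod 28 ∈ H? Yes
(3) Inverses: for all a ∈ H, -a mod 28 ∈ H? Yes

Yes, H is a subgroup of ℤ_28


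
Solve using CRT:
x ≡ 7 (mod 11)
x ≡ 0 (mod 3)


m₁ = 11, m₂ = 3, gcd = 1, so CRT applies. M = m₁·m₂ = 33
Let M₁ = M/m₁ = 3, M₂ = M/m₂ = 11
Find y₁ ≡ M₁⁻¹ (mod m₁): 3⁻¹ ≡ 4 (mod 11)
Find y₂ ≡ M₂⁻¹ (mod m₂): 11⁻¹ ≡ 2 (mod 3)
x = a₁·M₁·y₁ + a₂·M₂·y₂ = 7·3·4 + 0·11·2 = 84
Reduce mod 33: x ≡ 18
Check: 18 mod 11 = 7 ✓, 18 mod 3 = 0 ✓

x ≡ 18 (mod 33)


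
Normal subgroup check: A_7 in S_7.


H = A_7 in S_7
A_7 has index 2 in S_7, and every subgroup of index 2 is normal

Yes, normal subgroup


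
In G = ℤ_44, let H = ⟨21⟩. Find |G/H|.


|⟨21⟩| = n / gcd(21, 44) = 44 / 1 = 44
H is normal (ℤ_44 is abelian).
|G/H| = |G| / |H| = 44 / 44 = 1

|G/H| = 1


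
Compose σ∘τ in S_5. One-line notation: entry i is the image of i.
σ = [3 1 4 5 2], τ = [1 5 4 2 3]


σ∘τ: apply τ first, then σ
1 →τ 1 →σ 3
2 →τ 5 →σ 2
3 →τ 4 →σ 5
4 →τ 2 →σ 1
5 →τ 3 →σ 4

σ∘τ = [3 2 5 1 4]


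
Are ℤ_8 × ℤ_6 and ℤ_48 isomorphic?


Comparing ℤ_8 × ℤ_6 and ℤ_48:
gcd(8,6) = 2 ≠ 1. Max element order in ℤ_8×ℤ_6 is lcm(8,6) = 24 < 48, so it has no element of order 48

No, ℤ_8 × ℤ_6 ≇ ℤ_48


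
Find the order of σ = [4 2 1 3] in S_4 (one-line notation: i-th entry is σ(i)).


Cycle decomposition: (1 4 3)
Cycle lengths: 3
Order = lcm(3) = 3

ord(σ) = 3


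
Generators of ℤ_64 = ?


g generates ℤ_n iff gcd(g,n) = 1
Prime factors of 64: 2
Generators are g ∈ {1,...,63} not divisible by any of these primes.
Generators: {1, 3, 5, 7, 9, 11, 13, 15, 17, 19, 21, 23, 25, 27, 29, 31, 33, 35, 37, 39, 41, 43, 45, 47, 49, 51, 53, 55, 57, 59, 61, 63}
Number of generators = φ(64) = 32

Generators of ℤ_64 = {1, 3, 5, 7, 9, 11, 13, 15, 17, 19, 21, 23, 25, 27, 29, 31, 33, 35, 37, 39, 41, 43, 45, 47, 49, 51, 53, 55, 57, 59, 61, 63}


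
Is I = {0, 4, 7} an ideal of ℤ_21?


Check ideal conditions for I = {0, 4, 7} in ℤ_21:
(1) I is an additive subgroup? No
(2) For r ∈ ℤ_21 and a ∈ I: r·a ∈ I? No  [counterexample: r=2, a=4, r·a mod 21 = 8 ∉ I]

No, I is not an ideal of ℤ_21


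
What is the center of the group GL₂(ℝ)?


Z(G) = {g ∈ G | gx = xg for all x ∈ G}
Only scalar multiples of the identity commute with all invertible matrices

Z(GL₂(ℝ)) = {aI : a ∈ ℝ, a ≠ 0}


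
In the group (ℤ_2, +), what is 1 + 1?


Operation: addition mod 2
1 + 1 = (a + b) mod 2 with a = 1, b = 1

1 + 1 = 0


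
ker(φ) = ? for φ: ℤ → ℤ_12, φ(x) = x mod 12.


Kernel = preimage of identity
ker(φ) = {x ∈ ℤ : x ≡ 0 (mod 12)} = 12ℤ = {0, ±12, ±24, ...}

ker(φ) = 12ℤ


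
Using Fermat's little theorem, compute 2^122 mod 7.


Fermat's little theorem: if p is prime and gcd(a,p)=1, then a^(p-1) ≡ 1 (mod p)
p = 7 is prime, gcd(2,7) = 1
Reduce exponent: 122 mod 6 = 2
So 2^122 ≡ 2^2 (mod 7)
2^2 mod 7 = 4

2^122 ≡ 4 (mod 7)


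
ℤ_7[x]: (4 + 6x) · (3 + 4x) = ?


Expand and collect like terms; reduce coefficients mod 7:
x^0: 4·3 = 12 ≡ 5 (mod 7)
x^1: 4·4 + 6·3 = 34 ≡ 6 (mod 7)
x^2: 6·4 = 24 ≡ 3 (mod 7)
Result: 5 + 6x + 3x^2

f · g = 5 + 6x + 3x^2


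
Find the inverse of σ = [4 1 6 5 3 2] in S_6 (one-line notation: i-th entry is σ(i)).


To find σ⁻¹, swap domain and range:
σ(1) = 4 → σ⁻¹(4) = 1
σ(2) = 1 → σ⁻¹(1) = 2
σ(3) = 6 → σ⁻¹(6) = 3
σ(4) = 5 → σ⁻¹(5) = 4
σ(5) = 3 → σ⁻¹(3) = 5
σ(6) = 2 → σ⁻¹(2) = 6

σ⁻¹ = [2 6 5 1 4 3]


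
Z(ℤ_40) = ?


Z(G) = {g ∈ G | gx = xg for all x ∈ G}
ℤ_40 is abelian, so Z(G) = G

Z(ℤ_40) = ℤ_40


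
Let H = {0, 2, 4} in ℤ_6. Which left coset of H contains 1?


1 + H = {1 + h (mod 6) : h ∈ H}
1+0=1, 1+2=3, 1+4=5

1 + H = {1, 3, 5}


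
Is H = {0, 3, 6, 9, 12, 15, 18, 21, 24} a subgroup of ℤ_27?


Subgroup test for H = {0, 3, 6, 9, 12, 15, 18, 21, 24} in (ℤ_27, +):
(1) 0 ∈ H? Yes
(2) Closure: for all a,b ∈ H, (a+b) mod 27 ∈ H? Yes
(3) Inverses: for all a ∈ H, -a mod 27 ∈ H? Yes

Yes, H is a subgroup of ℤ_27


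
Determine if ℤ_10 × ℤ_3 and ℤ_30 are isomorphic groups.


Comparing ℤ_10 × ℤ_3 and ℤ_30:
gcd(10,3) = 1, so ℤ_10 × ℤ_3 ≅ ℤ_30 (CRT)

Yes, ℤ_10 × ℤ_3 ≅ ℤ_30


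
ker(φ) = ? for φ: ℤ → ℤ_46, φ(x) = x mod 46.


Kernel = preimage of identity
ker(φ) = {x ∈ ℤ : x ≡ 0 (mod 46)} = 46ℤ = {0, ±46, ±92, ...}

ker(φ) = 46ℤ


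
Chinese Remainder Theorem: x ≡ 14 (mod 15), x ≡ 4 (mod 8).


m₁ = 15, m₂ = 8, gcd = 1, so CRT applies. M = m₁·m₂ = 120
Let M₁ = M/m₁ = 8, M₂ = M/m₂ = 15
Find y₁ ≡ M₁⁻¹ (mod m₁): 8⁻¹ ≡ 2 (mod 15)
Find y₂ ≡ M₂⁻¹ (mod m₂): 15⁻¹ ≡ 7 (mod 8)
x = a₁·M₁·y₁ + a₂·M₂·y₂ = 14·8·2 + 4·15·7 = 644
Reduce mod 120: x ≡ 44
Check: 44 mod 15 = 14 ✓, 44 mod 8 = 4 ✓

x ≡ 44 (mod 120)


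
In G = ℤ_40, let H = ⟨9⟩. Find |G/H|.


|⟨9⟩| = n / gcd(9, 40) = 40 / 1 = 40
H is normal (ℤ_40 is abelian).
|G/H| = |G| / |H| = 40 / 40 = 1

|G/H| = 1


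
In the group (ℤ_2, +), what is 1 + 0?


Operation: addition mod 2
1 + 0 = (a + b) mod 2 with a = 1, b = 0

1 + 0 = 1


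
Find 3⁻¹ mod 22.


Use the extended Euclidean algorithm to write 1 = 3·s + 22·t; then s mod 22 is the inverse.
Euclidean algorithm:
  3 = 0·22 + 3
  22 = 7·3 + 1
  3 = 3·1 + 0
gcd(3,22) = 1
Back-substitution gives: 3·(-7) + 22·(1) = 1
So 3⁻¹ ≡ -7 ≡ 15 (mod 22)
Check: 3 × 15 = 45 ≡ 1 (mod 22) ✓

3⁻¹ ≡ 15 (mod 22)


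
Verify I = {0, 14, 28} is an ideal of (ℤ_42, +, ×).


Check ideal conditions for I = {0, 14, 28} in ℤ_42:
(1) I is an additive subgroup? Yes
(2) For r ∈ ℤ_42 and a ∈ I: r·a ∈ I? Yes

Yes, I is an ideal of ℤ_42


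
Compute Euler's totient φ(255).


Factor n: 255 = 3 × 5 × 17
φ(n) = n · ∏(1 - 1/p) over distinct primes p | n
φ(255) = 255 · (1 - 1/3) · (1 - 1/5) · (1 - 1/17) = 128

φ(255) = 128


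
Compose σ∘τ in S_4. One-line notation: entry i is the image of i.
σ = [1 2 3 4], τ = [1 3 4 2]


σ∘τ: apply τ first, then σ
1 →τ 1 →σ 1
2 →τ 3 →σ 3
3 →τ 4 →σ 4
4 →τ 2 →σ 2

σ∘τ = [1 3 4 2]


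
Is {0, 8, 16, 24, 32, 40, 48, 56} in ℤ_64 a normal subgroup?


H = {0, 8, 16, 24, 32, 40, 48, 56} in ℤ_64
ℤ_64 is abelian; every subgroup of an abelian group is normal

Yes, normal subgroup


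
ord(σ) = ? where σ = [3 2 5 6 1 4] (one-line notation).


Cycle decomposition: (1 3 5) (4 6)
Cycle lengths: 3, 2
Order = lcm(3, 2) = 6

ord(σ) = 6


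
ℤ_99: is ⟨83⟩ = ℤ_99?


g generates ℤ_n iff gcd(g, n) = 1
gcd(83, 99) = 1
Since gcd = 1, 83 is a generator.

Yes, 83 generates ℤ_99


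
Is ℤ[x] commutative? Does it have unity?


Polynomial ring over ℤ (an integral domain) is a commutative integral domain with unity 1
Commutative: Yes
Integral domain: Yes
Has unity: Yes

ℤ[x]: Commutative=Yes, Unity=Yes


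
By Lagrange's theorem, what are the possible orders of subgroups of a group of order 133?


Lagrange's theorem: |H| divides |G|
|G| = 133
Divisors of 133: 1, 7, 19, 133

Possible subgroup orders: {1, 7, 19, 133}


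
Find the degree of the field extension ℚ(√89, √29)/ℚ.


[ℚ(√89,√29):ℚ] = [ℚ(√89,√29):ℚ(√89)]·[ℚ(√89):ℚ] = 2·2 = 4

[ℚ(√89, √29)/ℚ] = 4


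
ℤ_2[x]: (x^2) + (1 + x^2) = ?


Add coefficients mod 2:
x^0: 0 + 1 = 1 (mod 2)
x^1: 0 + 0 = 0 (mod 2)
x^2: 1 + 1 = 0 (mod 2)
Result: 1

f + g = 1


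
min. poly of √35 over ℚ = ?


√35 satisfies x² - 35 = 0, irreducible over ℚ since 35 is squarefree

Minimal polynomial: x² - 35


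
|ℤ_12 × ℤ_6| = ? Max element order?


|ℤ_12 × ℤ_6| = 12 × 6 = 72
Max element order = lcm(12,6) = 12
Cyclic? No (gcd=6)

|ℤ_12×ℤ_6| = 72, max element order = 12


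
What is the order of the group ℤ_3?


ℤ_n has n elements.

|ℤ_3| = 3


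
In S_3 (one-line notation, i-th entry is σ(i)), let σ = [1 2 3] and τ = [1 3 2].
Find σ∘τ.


σ∘τ: apply τ first, then σ
1 →τ 1 →σ 1
2 →τ 3 →σ 3
3 →τ 2 →σ 2

σ∘τ = [1 3 2]


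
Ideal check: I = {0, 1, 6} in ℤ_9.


Check ideal conditions for I = {0, 1, 6} in ℤ_9:
(1) I is an additive subgroup? No
(2) For r ∈ ℤ_9 and a ∈ I: r·a ∈ I? No  [counterexample: r=2, a=1, r·a mod 9 = 2 ∉ I]

No, I is not an ideal of ℤ_9


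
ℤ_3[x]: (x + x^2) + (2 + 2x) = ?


Add coefficients mod 3:
x^0: 0 + 2 = 2 (mod 3)
x^1: 1 + 2 = 0 (mod 3)
x^2: 1 + 0 = 1 (mod 3)
Result: 2 + x^2

f + g = 2 + x^2


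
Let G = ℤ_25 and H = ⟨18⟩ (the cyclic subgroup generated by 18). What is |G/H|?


|⟨18⟩| = n / gcd(18, 25) = 25 / 1 = 25
H is normal (ℤ_25 is abelian).
|G/H| = |G| / |H| = 25 / 25 = 1

|G/H| = 1


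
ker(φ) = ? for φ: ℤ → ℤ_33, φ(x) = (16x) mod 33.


Kernel = preimage of identity
ker(φ) = {x ∈ ℤ : 16x ≡ 0 (mod 33)}. gcd(16,33) = 1, so 16x ≡ 0 (mod 33) ⟺ x ≡ 0 (mod 33/1 = 33). Hence ker(φ) = 33ℤ

ker(φ) = 33ℤ


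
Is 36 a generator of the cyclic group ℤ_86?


g generates ℤ_n iff gcd(g, n) = 1
gcd(36, 86) = 2
Since gcd = 2 ≠ 1, ⟨36⟩ has order 43 < 86, so 36 is not a generator.

No, 36 does not generate ℤ_86


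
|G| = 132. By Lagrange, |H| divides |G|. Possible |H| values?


Lagrange's theorem: |H| divides |G|
|G| = 132
Divisors of 132: 1, 2, 3, 4, 6, 11, 12, 22, 33, 44, 66, 132

Possible subgroup orders: {1, 2, 3, 4, 6, 11, 12, 22, 33, 44, 66, 132}


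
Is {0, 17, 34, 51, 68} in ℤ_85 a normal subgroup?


H = {0, 17, 34, 51, 68} in ℤ_85
ℤ_85 is abelian; every subgroup of an abelian group is normal

Yes, normal subgroup


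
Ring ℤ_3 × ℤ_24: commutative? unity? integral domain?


Direct product ring; commutative with unity (1,1); but (1,0)·(0,1) = (0,0) gives zero divisors, so not an integral domain
Commutative: Yes
Integral domain: No
Has unity: Yes

ℤ_3 × ℤ_24: Commutative=Yes, Unity=Yes


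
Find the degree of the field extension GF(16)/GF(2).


GF(16) = GF(2^4), so the extension degree is 4

[GF(16)/GF(2)] = 4


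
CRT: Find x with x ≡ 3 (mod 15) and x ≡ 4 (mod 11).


m₁ = 15, m₂ = 11, gcd = 1, so CRT applies. M = m₁·m₂ = 165
Let M₁ = M/m₁ = 11, M₂ = M/m₂ = 15
Find y₁ ≡ M₁⁻¹ (mod m₁): 11⁻¹ ≡ 11 (mod 15)
Find y₂ ≡ M₂⁻¹ (mod m₂): 15⁻¹ ≡ 3 (mod 11)
x = a₁·M₁·y₁ + a₂·M₂·y₂ = 3·11·11 + 4·15·3 = 543
Reduce mod 165: x ≡ 48
Check: 48 mod 15 = 3 ✓, 48 mod 11 = 4 ✓

x ≡ 48 (mod 165)


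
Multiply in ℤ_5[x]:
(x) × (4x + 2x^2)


Expand and collect like terms; reduce coefficients mod 5:
x^0: 0·0 = 0 ≡ 0 (mod 5)
x^1: 0·4 + 1·0 = 0 ≡ 0 (mod 5)
x^2: 0·2 + 1·4 = 4 ≡ 4 (mod 5)
x^3: 1·2 = 2 ≡ 2 (mod 5)
Result: 4x^2 + 2x^3

f · g = 4x^2 + 2x^3


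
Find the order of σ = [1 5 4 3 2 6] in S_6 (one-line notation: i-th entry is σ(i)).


Cycle decomposition: (2 5) (3 4)
Cycle lengths: 2, 2
Order = lcm(2, 2) = 2

ord(σ) = 2


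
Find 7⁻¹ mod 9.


Use the extended Euclidean algorithm to write 1 = 7·s + 9·t; then s mod 9 is the inverse.
Euclidean algorithm:
  7 = 0·9 + 7
  9 = 1·7 + 2
  7 = 3·2 + 1
  2 = 2·1 + 0
gcd(7,9) = 1
Back-substitution gives: 7·(4) + 9·(-3) = 1
So 7⁻¹ ≡ 4 ≡ 4 (mod 9)
Check: 7 × 4 = 28 ≡ 1 (mod 9) ✓

7⁻¹ ≡ 4 (mod 9)


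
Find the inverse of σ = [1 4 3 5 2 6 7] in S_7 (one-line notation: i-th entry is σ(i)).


To find σ⁻¹, swap domain and range:
σ(1) = 1 → σ⁻¹(1) = 1
σ(2) = 4 → σ⁻¹(4) = 2
σ(3) = 3 → σ⁻¹(3) = 3
σ(4) = 5 → σ⁻¹(5) = 4
σ(5) = 2 → σ⁻¹(2) = 5
σ(6) = 6 → σ⁻¹(6) = 6
σ(7) = 7 → σ⁻¹(7) = 7

σ⁻¹ = [1 5 3 2 4 6 7]


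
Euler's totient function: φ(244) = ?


Factor n: 244 = 2^2 × 61
φ(n) = n · ∏(1 - 1/p) over distinct primes p | n
φ(244) = 244 · (1 - 1/2) · (1 - 1/61) = 120

φ(244) = 120


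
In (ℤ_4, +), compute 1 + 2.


Operation: addition mod 4
1 + 2 = (a + b) mod 4 with a = 1, b = 2

1 + 2 = 3


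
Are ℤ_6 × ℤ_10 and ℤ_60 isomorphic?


Comparing ℤ_6 × ℤ_10 and ℤ_60:
gcd(6,10) = 2 ≠ 1. Max element order in ℤ_6×ℤ_10 is lcm(6,10) = 30 < 60, so it has no element of order 60

No, ℤ_6 × ℤ_10 ≇ ℤ_60


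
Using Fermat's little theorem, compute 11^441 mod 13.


Fermat's little theorem: if p is prime and gcd(a,p)=1, then a^(p-1) ≡ 1 (mod p)
p = 13 is prime, gcd(11,13) = 1
Reduce exponent: 441 mod 12 = 9
So 11^441 ≡ 11^9 (mod 13)
11^9 mod 13 = 8

11^441 ≡ 8 (mod 13)


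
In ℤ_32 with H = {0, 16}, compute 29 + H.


29 + H = {29 + h (mod 32) : h ∈ H}
29+0=29, 29+16=13
29 + H = {13, 29} = 13 + H

29 + H = {13, 29}


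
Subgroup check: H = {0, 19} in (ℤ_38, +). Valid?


Subgroup test for H = {0, 19} in (ℤ_38, +):
(1) 0 ∈ H? Yes
(2) Closure: for all a,b ∈ H, (a+b) mod 38 ∈ H? Yes
(3) Inverses: for all a ∈ H, -a mod 38 ∈ H? Yes

Yes, H is a subgroup of ℤ_38


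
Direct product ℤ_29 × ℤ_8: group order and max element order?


|ℤ_29 × ℤ_8| = 29 × 8 = 232
Max element order = lcm(29,8) = 232
Cyclic? Yes (gcd=1)

|ℤ_29×ℤ_8| = 232, max element order = 232


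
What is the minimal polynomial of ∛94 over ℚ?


∛94 satisfies x³ - 94 = 0, irreducible over ℚ (no rational root; 94 is not a perfect cube)

Minimal polynomial: x³ - 94


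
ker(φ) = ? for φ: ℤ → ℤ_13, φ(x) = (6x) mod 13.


Kernel = preimage of identity
ker(φ) = {x ∈ ℤ : 6x ≡ 0 (mod 13)}. gcd(6,13) = 1, so 6x ≡ 0 (mod 13) ⟺ x ≡ 0 (mod 13/1 = 13). Hence ker(φ) = 13ℤ

ker(φ) = 13ℤ


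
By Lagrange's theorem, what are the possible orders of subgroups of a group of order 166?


Lagrange's theorem: |H| divides |G|
|G| = 166
Divisors of 166: 1, 2, 83, 166

Possible subgroup orders: {1, 2, 83, 166}


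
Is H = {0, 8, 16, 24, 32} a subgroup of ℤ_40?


Subgroup test for H = {0, 8, 16, 24, 32} in (ℤ_40, +):
(1) 0 ∈ H? Yes
(2) Closure: for all a,b ∈ H, (a+b) mod 40 ∈ H? Yes
(3) Inverses: for all a ∈ H, -a mod 40 ∈ H? Yes

Yes, H is a subgroup of ℤ_40


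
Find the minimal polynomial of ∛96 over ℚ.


∛96 satisfies x³ - 96 = 0, irreducible over ℚ (no rational root; 96 is not a perfect cube)

Minimal polynomial: x³ - 96


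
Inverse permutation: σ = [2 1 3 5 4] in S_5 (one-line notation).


To find σ⁻¹, swap domain and range:
σ(1) = 2 → σ⁻¹(2) = 1
σ(2) = 1 → σ⁻¹(1) = 2
σ(3) = 3 → σ⁻¹(3) = 3
σ(4) = 5 → σ⁻¹(5) = 4
σ(5) = 4 → σ⁻¹(4) = 5

σ⁻¹ = [2 1 3 5 4]


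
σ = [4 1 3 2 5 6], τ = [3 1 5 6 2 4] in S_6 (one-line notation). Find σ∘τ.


σ∘τ: apply τ first, then σ
1 →τ 3 →σ 3
2 →τ 1 →σ 4
3 →τ 5 →σ 5
4 →τ 6 →σ 6
5 →τ 2 →σ 1
6 →τ 4 →σ 2

σ∘τ = [3 4 5 6 1 2]


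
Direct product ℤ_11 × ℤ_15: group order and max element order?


|ℤ_11 × ℤ_15| = 11 × 15 = 165
Max element order = lcm(11,15) = 165
Cyclic? Yes (gcd=1)

|ℤ_11×ℤ_15| = 165, max element order = 165


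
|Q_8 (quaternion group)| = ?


Q_8 = {±1, ±i, ±j, ±k}
|Q_8| = 8

|Q_8 (quaternion group)| = 8


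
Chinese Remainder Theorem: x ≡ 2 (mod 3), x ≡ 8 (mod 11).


m₁ = 3, m₂ = 11, gcd = 1, so CRT applies. M = m₁·m₂ = 33
Let M₁ = M/m₁ = 11, M₂ = M/m₂ = 3
Find y₁ ≡ M₁⁻¹ (mod m₁): 11⁻¹ ≡ 2 (mod 3)
Find y₂ ≡ M₂⁻¹ (mod m₂): 3⁻¹ ≡ 4 (mod 11)
x = a₁·M₁·y₁ + a₂·M₂·y₂ = 2·11·2 + 8·3·4 = 140
Reduce mod 33: x ≡ 8
Check: 8 mod 3 = 2 ✓, 8 mod 11 = 8 ✓

x ≡ 8 (mod 33)


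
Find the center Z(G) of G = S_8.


Z(G) = {g ∈ G | gx = xg for all x ∈ G}
S_n is non-abelian for n ≥ 3; Z(S_8) is trivial

Z(S_8) = {e}


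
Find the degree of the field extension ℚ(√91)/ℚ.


√91 has minimal polynomial x² - 91 (irreducible over ℚ since 91 is squarefree)

[ℚ(√91)/ℚ] = 2


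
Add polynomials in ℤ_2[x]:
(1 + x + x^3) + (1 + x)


Add coefficients mod 2:
x^0: 1 + 1 = 0 (mod 2)
x^1: 1 + 1 = 0 (mod 2)
x^2: 0 + 0 = 0 (mod 2)
x^3: 1 + 0 = 1 (mod 2)
Result: x^3

f + g = x^3


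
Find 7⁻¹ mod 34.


Use the extended Euclidean algorithm to write 1 = 7·s + 34·t; then s mod 34 is the inverse.
Euclidean algorithm:
  7 = 0·34 + 7
  34 = 4·7 + 6
  7 = 1·6 + 1
  6 = 6·1 + 0
gcd(7,34) = 1
Back-substitution gives: 7·(5) + 34·(-1) = 1
So 7⁻¹ ≡ 5 ≡ 5 (mod 34)
Check: 7 × 5 = 35 ≡ 1 (mod 34) ✓

7⁻¹ ≡ 5 (mod 34)


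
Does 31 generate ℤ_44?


g generates ℤ_n iff gcd(g, n) = 1
gcd(31, 44) = 1
Since gcd = 1, 31 is a generator.

Yes, 31 generates ℤ_44


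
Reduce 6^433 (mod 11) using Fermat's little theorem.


Fermat's little theorem: if p is prime and gcd(a,p)=1, then a^(p-1) ≡ 1 (mod p)
p = 11 is prime, gcd(6,11) = 1
Reduce exponent: 433 mod 10 = 3
So 6^433 ≡ 6^3 (mod 11)
6^3 mod 11 = 7

6^433 ≡ 7 (mod 11)


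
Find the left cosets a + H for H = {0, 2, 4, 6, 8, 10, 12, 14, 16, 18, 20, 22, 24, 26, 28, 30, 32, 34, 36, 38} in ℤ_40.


H = {0, 2, 4, 6, 8, 10, 12, 14, 16, 18, 20, 22, 24, 26, 28, 30, 32, 34, 36, 38}, |H| = 20
Number of cosets = |G|/|H| = 40/20 = 2
0 + H = {0, 2, 4, 6, 8, 10, 12, 14, 16, 18, 20, 22, 24, 26, 28, 30, 32, 34, 36, 38}
1 + H = {1, 3, 5, 7, 9, 11, 13, 15, 17, 19, 21, 23, 25, 27, 29, 31, 33, 35, 37, 39}

Cosets: 0+H={0,2,4,6,8,10,12,14,16,18,20,22,24,26,28,30,32,34,36,38}; 1+H={1,3,5,7,9,11,13,15,17,19,21,23,25,27,29,31,33,35,37,39}


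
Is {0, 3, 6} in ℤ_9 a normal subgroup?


H = {0, 3, 6} in ℤ_9
ℤ_9 is abelian; every subgroup of an abelian group is normal

Yes, normal subgroup


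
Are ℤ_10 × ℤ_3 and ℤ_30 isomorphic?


Comparing ℤ_10 × ℤ_3 and ℤ_30:
gcd(10,3) = 1, so ℤ_10 × ℤ_3 ≅ ℤ_30 (CRT)

Yes, ℤ_10 × ℤ_3 ≅ ℤ_30


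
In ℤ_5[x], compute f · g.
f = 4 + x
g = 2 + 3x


Expand and collect like terms; reduce coefficients mod 5:
x^0: 4·2 = 8 ≡ 3 (mod 5)
x^1: 4·3 + 1·2 = 14 ≡ 4 (mod 5)
x^2: 1·3 = 3 ≡ 3 (mod 5)
Result: 3 + 4x + 3x^2

f · g = 3 + 4x + 3x^2


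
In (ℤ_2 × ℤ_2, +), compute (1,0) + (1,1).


Operation: componentwise addition mod (2, 2)
(1,0) + (1,1) = ((a₁+b₁) mod 2, (a₂+b₂) mod 2) with a = (1,0), b = (1,1)

(1,0) + (1,1) = (0,1)


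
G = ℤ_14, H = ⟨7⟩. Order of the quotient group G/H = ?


|⟨7⟩| = n / gcd(7, 14) = 14 / 7 = 2
H is normal (ℤ_14 is abelian).
|G/H| = |G| / |H| = 14 / 2 = 7

|G/H| = 7


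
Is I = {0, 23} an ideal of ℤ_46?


Check ideal conditions for I = {0, 23} in ℤ_46:
(1) I is an additive subgroup? Yes
(2) For r ∈ ℤ_46 and a ∈ I: r·a ∈ I? Yes

Yes, I is an ideal of ℤ_46


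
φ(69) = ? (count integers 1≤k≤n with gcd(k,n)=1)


Factor n: 69 = 3 × 23
φ(n) = n · ∏(1 - 1/p) over distinct primes p | n
φ(69) = 69 · (1 - 1/3) · (1 - 1/23) = 44

φ(69) = 44


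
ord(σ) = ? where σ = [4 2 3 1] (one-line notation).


Cycle decomposition: (1 4)
Cycle lengths: 2
Order = lcm(2) = 2

ord(σ) = 2


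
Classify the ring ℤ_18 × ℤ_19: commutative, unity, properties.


Direct product ring; commutative with unity (1,1); but (1,0)·(0,1) = (0,0) gives zero divisors, so not an integral domain
Commutative: Yes
Integral domain: No
Has unity: Yes

ℤ_18 × ℤ_19: Commutative=Yes, Unity=Yes


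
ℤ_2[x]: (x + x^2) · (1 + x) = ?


Expand and collect like terms; reduce coefficients mod 2:
x^0: 0·1 = 0 ≡ 0 (mod 2)
x^1: 0·1 + 1·1 = 1 ≡ 1 (mod 2)
x^2: 1·1 + 1·1 = 2 ≡ 0 (mod 2)
x^3: 1·1 = 1 ≡ 1 (mod 2)
Result: x + x^3

f · g = x + x^3


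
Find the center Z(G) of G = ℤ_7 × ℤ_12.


Z(G) = {g ∈ G | gx = xg for all x ∈ G}
Direct product of abelian groups is abelian, so Z(G) = G

Z(ℤ_7 × ℤ_12) = ℤ_7 × ℤ_12


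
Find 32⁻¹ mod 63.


Use the extended Euclidean algorithm to write 1 = 32·s + 63·t; then s mod 63 is the inverse.
Euclidean algorithm:
  32 = 0·63 + 32
  63 = 1·32 + 31
  32 = 1·31 + 1
  31 = 31·1 + 0
gcd(32,63) = 1
Back-substitution gives: 32·(2) + 63·(-1) = 1
So 32⁻¹ ≡ 2 ≡ 2 (mod 63)
Check: 32 × 2 = 64 ≡ 1 (mod 63) ✓

32⁻¹ ≡ 2 (mod 63)


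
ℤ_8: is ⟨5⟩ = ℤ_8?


g generates ℤ_n iff gcd(g, n) = 1
gcd(5, 8) = 1
Since gcd = 1, 5 is a generator.

Yes, 5 generates ℤ_8


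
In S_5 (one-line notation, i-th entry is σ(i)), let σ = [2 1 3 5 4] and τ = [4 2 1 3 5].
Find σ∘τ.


σ∘τ: apply τ first, then σ
1 →τ 4 →σ 5
2 →τ 2 →σ 1
3 →τ 1 →σ 2
4 →τ 3 →σ 3
5 →τ 5 →σ 4

σ∘τ = [5 1 2 3 4]


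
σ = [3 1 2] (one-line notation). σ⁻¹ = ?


To find σ⁻¹, swap domain and range:
σ(1) = 3 → σ⁻¹(3) = 1
σ(2) = 1 → σ⁻¹(1) = 2
σ(3) = 2 → σ⁻¹(2) = 3

σ⁻¹ = [2 3 1]


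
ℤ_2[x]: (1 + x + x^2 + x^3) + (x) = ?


Add coefficients mod 2:
x^0: 1 + 0 = 1 (mod 2)
x^1: 1 + 1 = 0 (mod 2)
x^2: 1 + 0 = 1 (mod 2)
x^3: 1 + 0 = 1 (mod 2)
Result: 1 + x^2 + x^3

f + g = 1 + x^2 + x^3


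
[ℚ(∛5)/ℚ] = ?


∛5 has minimal polynomial x³ - 5 (irreducible over ℚ since 5 is not a perfect cube)

[ℚ(∛5)/ℚ] = 3


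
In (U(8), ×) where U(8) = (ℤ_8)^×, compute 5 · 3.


Operation: multiplication mod 8
5 · 3 = (a × b) mod 8 with a = 5, b = 3

5 · 3 = 7


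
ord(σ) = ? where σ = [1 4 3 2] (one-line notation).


Cycle decomposition: (2 4)
Cycle lengths: 2
Order = lcm(2) = 2

ord(σ) = 2


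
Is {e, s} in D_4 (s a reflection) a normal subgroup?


H = {e, s} in D_4 (s a reflection)
r·s·r⁻¹ = sr⁻² ≠ s for n ≥ 3, so {e, s} is not closed under conjugation

No, not a normal subgroup


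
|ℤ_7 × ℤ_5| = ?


|A × B| = |A| · |B|
|ℤ_7 × ℤ_5| = 7 × 5 = 35

|ℤ_7 × ℤ_5| = 35


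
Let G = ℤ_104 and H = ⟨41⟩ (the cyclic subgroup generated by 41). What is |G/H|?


|⟨41⟩| = n / gcd(41, 104) = 104 / 1 = 104
H is normal (ℤ_104 is abelian).
|G/H| = |G| / |H| = 104 / 104 = 1

|G/H| = 1


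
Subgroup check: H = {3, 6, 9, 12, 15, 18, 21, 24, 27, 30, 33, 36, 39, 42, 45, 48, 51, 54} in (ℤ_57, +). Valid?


Subgroup test for H = {3, 6, 9, 12, 15, 18, 21, 24, 27, 30, 33, 36, 39, 42, 45, 48, 51, 54} in (ℤ_57, +):
(1) 0 ∈ H? No
(2) Closure: for all a,b ∈ H, (a+b) mod 57 ∈ H? No  [counterexample: 3 + 54 = 0 ∉ H]
(3) Inverses: for all a ∈ H, -a mod 57 ∈ H? Yes

No, H is not a subgroup of ℤ_57


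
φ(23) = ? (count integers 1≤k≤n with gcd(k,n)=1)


φ(n) = count of k ∈ {1,...,n} with gcd(k,n)=1
Coprimes to 23: {1, 2, 3, 4, 5, 6, 7, 8, 9, 10, 11, 12, 13, 14, 15, 16, 17, 18, 19, 20, 21, 22}
Count: 22

φ(23) = 22


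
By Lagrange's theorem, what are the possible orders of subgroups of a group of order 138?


Lagrange's theorem: |H| divides |G|
|G| = 138
Divisors of 138: 1, 2, 3, 6, 23, 46, 69, 138

Possible subgroup orders: {1, 2, 3, 6, 23, 46, 69, 138}


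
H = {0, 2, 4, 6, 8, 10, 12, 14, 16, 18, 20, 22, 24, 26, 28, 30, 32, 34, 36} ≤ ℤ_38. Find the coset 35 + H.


35 + H = {35 + h (mod 38) : h ∈ H}
35+0=35, 35+2=37, 35+4=1, 35+6=3, 35+8=5, 35+10=7, 35+12=9, 35+14=11, 35+16=13, 35+18=15, 35+20=17, 35+22=19, 35+24=21, 35+26=23, 35+28=25, 35+30=27, 35+32=29, 35+34=31, 35+36=33
35 + H = {1, 3, 5, 7, 9, 11, 13, 15, 17, 19, 21, 23, 25, 27, 29, 31, 33, 35, 37} = 1 + H

35 + H = {1, 3, 5, 7, 9, 11, 13, 15, 17, 19, 21, 23, 25, 27, 29, 31, 33, 35, 37}


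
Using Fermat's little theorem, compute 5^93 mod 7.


Fermat's little theorem: if p is prime and gcd(a,p)=1, then a^(p-1) ≡ 1 (mod p)
p = 7 is prime, gcd(5,7) = 1
Reduce exponent: 93 mod 6 = 3
So 5^93 ≡ 5^3 (mod 7)
5^3 mod 7 = 6

5^93 ≡ 6 (mod 7)


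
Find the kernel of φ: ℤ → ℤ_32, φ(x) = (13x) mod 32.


Kernel = preimage of identity
ker(φ) = {x ∈ ℤ : 13x ≡ 0 (mod 32)}. gcd(13,32) = 1, so 13x ≡ 0 (mod 32) ⟺ x ≡ 0 (mod 32/1 = 32). Hence ker(φ) = 32ℤ

ker(φ) = 32ℤ


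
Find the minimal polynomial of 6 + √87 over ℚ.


Let α = 6 + √87. Then α - 6 = √87, so (α - 6)² = 87, giving α² - 12α - 51 = 0. Degree 2 and α ∉ ℚ, so this is the minimal polynomial.

Minimal polynomial: x² - 12x - 51


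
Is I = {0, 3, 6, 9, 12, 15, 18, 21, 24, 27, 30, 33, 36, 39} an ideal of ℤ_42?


Check ideal conditions for I = {0, 3, 6, 9, 12, 15, 18, 21, 24, 27, 30, 33, 36, 39} in ℤ_42:
(1) I is an additive subgroup? Yes
(2) For r ∈ ℤ_42 and a ∈ I: r·a ∈ I? Yes

Yes, I is an ideal of ℤ_42


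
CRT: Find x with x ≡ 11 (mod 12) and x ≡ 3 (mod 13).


m₁ = 12, m₂ = 13, gcd = 1, so CRT applies. M = m₁·m₂ = 156
Let M₁ = M/m₁ = 13, M₂ = M/m₂ = 12
Find y₁ ≡ M₁⁻¹ (mod m₁): 13⁻¹ ≡ 1 (mod 12)
Find y₂ ≡ M₂⁻¹ (mod m₂): 12⁻¹ ≡ 12 (mod 13)
x = a₁·M₁·y₁ + a₂·M₂·y₂ = 11·13·1 + 3·12·12 = 575
Reduce mod 156: x ≡ 107
Check: 107 mod 12 = 11 ✓, 107 mod 13 = 3 ✓

x ≡ 107 (mod 156)


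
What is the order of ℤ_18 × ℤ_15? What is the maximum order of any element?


|ℤ_18 × ℤ_15| = 18 × 15 = 270
Max element order = lcm(18,15) = 90
Cyclic? No (gcd=3)

|ℤ_18×ℤ_15| = 270, max element order = 90


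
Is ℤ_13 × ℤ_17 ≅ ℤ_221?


Comparing ℤ_13 × ℤ_17 and ℤ_221:
gcd(13,17) = 1, so ℤ_13 × ℤ_17 ≅ ℤ_221 (CRT)

Yes, ℤ_13 × ℤ_17 ≅ ℤ_221


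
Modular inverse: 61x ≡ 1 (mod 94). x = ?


Use the extended Euclidean algorithm to write 1 = 61·s + 94·t; then s mod 94 is the inverse.
Euclidean algorithm:
  61 = 0·94 + 61
  94 = 1·61 + 33
  61 = 1·33 + 28
  33 = 1·28 + 5
  28 = 5·5 + 3
  5 = 1·3 + 2
  3 = 1·2 + 1
  2 = 2·1 + 0
gcd(61,94) = 1
Back-substitution gives: 61·(37) + 94·(-24) = 1
So 61⁻¹ ≡ 37 ≡ 37 (mod 94)
Check: 61 × 37 = 2257 ≡ 1 (mod 94) ✓

61⁻¹ ≡ 37 (mod 94)


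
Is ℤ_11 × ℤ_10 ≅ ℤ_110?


Comparing ℤ_11 × ℤ_10 and ℤ_110:
gcd(11,10) = 1, so ℤ_11 × ℤ_10 ≅ ℤ_110 (CRT)

Yes, ℤ_11 × ℤ_10 ≅ ℤ_110


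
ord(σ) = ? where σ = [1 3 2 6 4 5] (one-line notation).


Cycle decomposition: (2 3) (4 6 5)
Cycle lengths: 2, 3
Order = lcm(2, 3) = 6

ord(σ) = 6


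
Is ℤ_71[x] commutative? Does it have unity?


ℤ_71 is a field (n prime), so ℤ_71[x] is a commutative integral domain with unity
Commutative: Yes
Integral domain: Yes
Has unity: Yes

ℤ_71[x]: Commutative=Yes, Unity=Yes


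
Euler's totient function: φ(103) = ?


Factor n: 103 = 103
φ(n) = n · ∏(1 - 1/p) over distinct primes p | n
φ(103) = 103 · (1 - 1/103) = 102

φ(103) = 102


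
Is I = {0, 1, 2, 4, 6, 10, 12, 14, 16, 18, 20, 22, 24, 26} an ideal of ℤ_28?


Check ideal conditions for I = {0, 1, 2, 4, 6, 10, 12, 14, 16, 18, 20, 22, 24, 26} in ℤ_28:
(1) I is an additive subgroup? No
(2) For r ∈ ℤ_28 and a ∈ I: r·a ∈ I? No  [counterexample: r=2, a=4, r·a mod 28 = 8 ∉ I]

No, I is not an ideal of ℤ_28


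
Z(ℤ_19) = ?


Z(G) = {g ∈ G | gx = xg for all x ∈ G}
ℤ_19 is abelian, so Z(G) = G

Z(ℤ_19) = ℤ_19


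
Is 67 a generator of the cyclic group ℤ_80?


g generates ℤ_n iff gcd(g, n) = 1
gcd(67, 80) = 1
Since gcd = 1, 67 is a generator.

Yes, 67 generates ℤ_80


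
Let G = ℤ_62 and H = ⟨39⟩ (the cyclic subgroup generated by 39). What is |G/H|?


|⟨39⟩| = n / gcd(39, 62) = 62 / 1 = 62
H is normal (ℤ_62 is abelian).
|G/H| = |G| / |H| = 62 / 62 = 1

|G/H| = 1


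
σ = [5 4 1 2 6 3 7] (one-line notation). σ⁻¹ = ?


To find σ⁻¹, swap domain and range:
σ(1) = 5 → σ⁻¹(5) = 1
σ(2) = 4 → σ⁻¹(4) = 2
σ(3) = 1 → σ⁻¹(1) = 3
σ(4) = 2 → σ⁻¹(2) = 4
σ(5) = 6 → σ⁻¹(6) = 5
σ(6) = 3 → σ⁻¹(3) = 6
σ(7) = 7 → σ⁻¹(7) = 7

σ⁻¹ = [3 4 6 2 1 5 7]


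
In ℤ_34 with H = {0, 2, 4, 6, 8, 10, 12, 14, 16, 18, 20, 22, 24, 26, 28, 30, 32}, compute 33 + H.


33 + H = {33 + h (mod 34) : h ∈ H}
33+0=33, 33+2=1, 33+4=3, 33+6=5, 33+8=7, 33+10=9, 33+12=11, 33+14=13, 33+16=15, 33+18=17, 33+20=19, 33+22=21, 33+24=23, 33+26=25, 33+28=27, 33+30=29, 33+32=31
33 + H = {1, 3, 5, 7, 9, 11, 13, 15, 17, 19, 21, 23, 25, 27, 29, 31, 33} = 1 + H

33 + H = {1, 3, 5, 7, 9, 11, 13, 15, 17, 19, 21, 23, 25, 27, 29, 31, 33}


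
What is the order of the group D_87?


|D_n| = 2n (n rotations and n reflections)
|D_87| = 2×87 = 174

|D_87| = 174


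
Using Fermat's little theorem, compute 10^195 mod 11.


Fermat's little theorem: if p is prime and gcd(a,p)=1, then a^(p-1) ≡ 1 (mod p)
p = 11 is prime, gcd(10,11) = 1
Reduce exponent: 195 mod 10 = 5
So 10^195 ≡ 10^5 (mod 11)
10^5 mod 11 = 10

10^195 ≡ 10 (mod 11)


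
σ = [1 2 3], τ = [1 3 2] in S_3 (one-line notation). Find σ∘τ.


σ∘τ: apply τ first, then σ
1 →τ 1 →σ 1
2 →τ 3 →σ 3
3 →τ 2 →σ 2

σ∘τ = [1 3 2]


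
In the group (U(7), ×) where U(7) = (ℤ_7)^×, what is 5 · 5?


Operation: multiplication mod 7
5 · 5 = (a × b) mod 7 with a = 5, b = 5

5 · 5 = 4


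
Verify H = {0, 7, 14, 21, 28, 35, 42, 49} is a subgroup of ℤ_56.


Subgroup test for H = {0, 7, 14, 21, 28, 35, 42, 49} in (ℤ_56, +):
(1) 0 ∈ H? Yes
(2) Closure: for all a,b ∈ H, (a+b) mod 56 ∈ H? Yes
(3) Inverses: for all a ∈ H, -a mod 56 ∈ H? Yes

Yes, H is a subgroup of ℤ_56


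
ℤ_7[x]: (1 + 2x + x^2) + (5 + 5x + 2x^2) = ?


Add coefficients mod 7:
x^0: 1 + 5 = 6 (mod 7)
x^1: 2 + 5 = 0 (mod 7)
x^2: 1 + 2 = 3 (mod 7)
Result: 6 + 3x^2

f + g = 6 + 3x^2


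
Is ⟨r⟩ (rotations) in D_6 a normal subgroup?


H = ⟨r⟩ (rotations) in D_6
The rotation subgroup ⟨r⟩ has index 2 in D_6, so it is normal

Yes, normal subgroup


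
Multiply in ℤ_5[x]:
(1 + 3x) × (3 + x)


Expand and collect like terms; reduce coefficients mod 5:
x^0: 1·3 = 3 ≡ 3 (mod 5)
x^1: 1·1 + 3·3 = 10 ≡ 0 (mod 5)
x^2: 3·1 = 3 ≡ 3 (mod 5)
Result: 3 + 3x^2

f · g = 3 + 3x^2


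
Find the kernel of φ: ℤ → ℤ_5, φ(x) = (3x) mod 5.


Kernel = preimage of identity
ker(φ) = {x ∈ ℤ : 3x ≡ 0 (mod 5)}. gcd(3,5) = 1, so 3x ≡ 0 (mod 5) ⟺ x ≡ 0 (mod 5/1 = 5). Hence ker(φ) = 5ℤ

ker(φ) = 5ℤ


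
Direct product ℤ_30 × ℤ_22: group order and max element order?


|ℤ_30 × ℤ_22| = 30 × 22 = 660
Max element order = lcm(30,22) = 330
Cyclic? No (gcd=2)

|ℤ_30×ℤ_22| = 660, max element order = 330


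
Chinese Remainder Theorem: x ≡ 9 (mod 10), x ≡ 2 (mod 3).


m₁ = 10, m₂ = 3, gcd = 1, so CRT applies. M = m₁·m₂ = 30
Let M₁ = M/m₁ = 3, M₂ = M/m₂ = 10
Find y₁ ≡ M₁⁻¹ (mod m₁): 3⁻¹ ≡ 7 (mod 10)
Find y₂ ≡ M₂⁻¹ (mod m₂): 10⁻¹ ≡ 1 (mod 3)
x = a₁·M₁·y₁ + a₂·M₂·y₂ = 9·3·7 + 2·10·1 = 209
Reduce mod 30: x ≡ 29
Check: 29 mod 10 = 9 ✓, 29 mod 3 = 2 ✓

x ≡ 29 (mod 30)


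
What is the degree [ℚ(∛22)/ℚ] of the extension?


∛22 has minimal polynomial x³ - 22 (irreducible over ℚ since 22 is not a perfect cube)

[ℚ(∛22)/ℚ] = 3


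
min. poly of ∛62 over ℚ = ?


∛62 satisfies x³ - 62 = 0, irreducible over ℚ (no rational root; 62 is not a perfect cube)

Minimal polynomial: x³ - 62


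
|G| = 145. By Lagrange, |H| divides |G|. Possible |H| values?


Lagrange's theorem: |H| divides |G|
|G| = 145
Divisors of 145: 1, 5, 29, 145

Possible subgroup orders: {1, 5, 29, 145}
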